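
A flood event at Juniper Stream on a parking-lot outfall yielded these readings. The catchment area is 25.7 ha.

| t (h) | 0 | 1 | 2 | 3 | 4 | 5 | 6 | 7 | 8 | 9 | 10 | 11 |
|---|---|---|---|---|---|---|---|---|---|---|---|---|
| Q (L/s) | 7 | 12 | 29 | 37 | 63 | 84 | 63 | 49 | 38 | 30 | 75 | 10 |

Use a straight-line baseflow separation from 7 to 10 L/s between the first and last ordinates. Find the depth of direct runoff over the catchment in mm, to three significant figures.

d ≈ 5.53 mm

Direct runoff: 0.00, 4.73, 21.45, 29.18, 54.91, 75.64, 54.36, 40.09, 28.82, 20.55, 65.27, 0.00 L/s; ΣQ_DR = 395.0 L/s.
V = ΣQ_DR · Δt = 395.0 × 3600 s = 1.422 × 10^6 L.
Over A = 25.7 ha, depth = V / A = 5.53 mm.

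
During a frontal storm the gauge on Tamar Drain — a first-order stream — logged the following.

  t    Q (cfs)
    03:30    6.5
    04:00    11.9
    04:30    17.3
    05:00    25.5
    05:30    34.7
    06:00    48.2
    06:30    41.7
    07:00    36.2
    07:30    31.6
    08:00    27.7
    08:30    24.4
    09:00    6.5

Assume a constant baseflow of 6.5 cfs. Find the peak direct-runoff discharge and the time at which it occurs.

Q_p = 41.7 cfs at t = 06:00

Subtracting baseflow gives direct-runoff ordinates: 0.0, 5.4, 10.8, 19.0, 28.2, 41.7, 35.2, 29.7, 25.1, 21.2, 17.9, 0.0 cfs.
The maximum is 41.7 cfs, occurring at the reading for t = 06:00.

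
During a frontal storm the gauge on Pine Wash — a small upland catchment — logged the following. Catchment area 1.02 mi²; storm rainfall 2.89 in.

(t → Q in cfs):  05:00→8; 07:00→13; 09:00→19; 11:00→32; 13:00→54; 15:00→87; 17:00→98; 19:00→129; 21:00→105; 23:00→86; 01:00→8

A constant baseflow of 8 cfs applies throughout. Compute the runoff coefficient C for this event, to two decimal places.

C ≈ 0.58

ΣQ_DR = 551.0 cfs; V = ΣQ_DR·Δt = 3.967 × 10^6 ft³.
Runoff depth d = V / A = 1.674 in.
C = d / P = 1.674 / 2.89 = 0.58.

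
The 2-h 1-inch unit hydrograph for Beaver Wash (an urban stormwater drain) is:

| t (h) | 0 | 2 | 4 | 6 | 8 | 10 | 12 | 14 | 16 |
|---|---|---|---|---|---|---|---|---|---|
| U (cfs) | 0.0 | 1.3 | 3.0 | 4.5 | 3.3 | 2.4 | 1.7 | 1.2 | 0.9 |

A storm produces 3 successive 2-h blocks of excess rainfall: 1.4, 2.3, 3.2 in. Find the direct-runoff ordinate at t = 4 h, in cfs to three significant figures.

Q ≈ 7.19 cfs

By discrete convolution, Q_j = Σ (P_i / 1 in) · U_{j−i}.
At t = 4 h (j=2): Q = (1.4/1)·3.0 + (2.3/1)·1.3 + (3.2/1)·0.0 = 7.19 cfs.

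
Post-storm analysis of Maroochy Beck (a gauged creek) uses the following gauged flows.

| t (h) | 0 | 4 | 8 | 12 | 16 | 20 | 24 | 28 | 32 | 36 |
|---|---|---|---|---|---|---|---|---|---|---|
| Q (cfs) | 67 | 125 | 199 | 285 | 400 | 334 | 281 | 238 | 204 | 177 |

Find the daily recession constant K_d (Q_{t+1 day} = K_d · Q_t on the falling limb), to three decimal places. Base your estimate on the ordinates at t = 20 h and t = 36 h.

Between t = 20 h and t = 36 h the flow falls from 334 to 177 cfs over 4×4 h = 16 h.
Per-interval ratio K = (177/334)^(1/4) = 0.8532; K_d = K^(24/4) = 0.386.

K_d ≈ 0.386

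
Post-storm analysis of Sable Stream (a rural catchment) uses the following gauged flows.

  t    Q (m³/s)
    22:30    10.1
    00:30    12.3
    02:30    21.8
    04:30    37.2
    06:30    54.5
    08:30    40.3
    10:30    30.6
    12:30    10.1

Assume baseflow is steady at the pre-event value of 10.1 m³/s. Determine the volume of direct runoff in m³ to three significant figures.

V ≈ 9.80 × 10^5 m³

Direct-runoff ordinates (Q − Q_b): 0.0, 2.2, 11.7, 27.1, 44.4, 30.2, 20.5, 0.0 m³/s.
ΣQ_DR = 136.1 m³/s.
With Δt = 2 h = 7200 s, V = ΣQ_DR · Δt = 136.1 × 7200 = 9.80 × 10^5 m³.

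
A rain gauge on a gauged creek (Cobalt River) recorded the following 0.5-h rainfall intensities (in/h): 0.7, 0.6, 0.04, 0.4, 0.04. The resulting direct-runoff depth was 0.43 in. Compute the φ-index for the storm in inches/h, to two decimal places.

φ ≈ 0.28 in/h

Only the 3 blocks with intensity above φ contribute runoff: 0.7, 0.6, 0.4 in/h.
Σ(I−φ)·Δt = d  ⇒  (0.7+0.6+0.4 − 3φ)·0.5 = 0.43
φ = (1.700 − 0.43/0.5) / 3 = 0.28 in/h.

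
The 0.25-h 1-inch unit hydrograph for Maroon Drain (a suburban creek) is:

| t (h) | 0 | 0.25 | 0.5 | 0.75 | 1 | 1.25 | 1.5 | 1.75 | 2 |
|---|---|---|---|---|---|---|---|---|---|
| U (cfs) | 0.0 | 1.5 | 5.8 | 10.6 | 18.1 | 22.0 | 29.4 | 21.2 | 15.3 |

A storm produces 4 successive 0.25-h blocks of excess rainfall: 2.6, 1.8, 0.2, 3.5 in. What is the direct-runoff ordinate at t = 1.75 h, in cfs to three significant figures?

Q ≈ 176 cfs

By discrete convolution, Q_j = Σ (P_i / 1 in) · U_{j−i}.
At t = 1.75 h (j=7): Q = (2.6/1)·21.2 + (1.8/1)·29.4 + (0.2/1)·22.0 + (3.5/1)·18.1 = 176 cfs.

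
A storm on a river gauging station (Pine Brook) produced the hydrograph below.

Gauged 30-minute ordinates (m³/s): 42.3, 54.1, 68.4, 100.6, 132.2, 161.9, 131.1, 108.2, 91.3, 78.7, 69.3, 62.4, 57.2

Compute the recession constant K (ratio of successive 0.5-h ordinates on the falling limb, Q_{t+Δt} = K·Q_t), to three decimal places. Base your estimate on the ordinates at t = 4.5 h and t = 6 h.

K ≈ 0.899

Using the recession-limb readings at t = 4.5 h and t = 6 h: Q falls from 78.7 to 57.2 m³/s over 3 intervals.
K = (Q₂/Q₁)^(1/3) = (57.2/78.7)^(1/3) = 0.899.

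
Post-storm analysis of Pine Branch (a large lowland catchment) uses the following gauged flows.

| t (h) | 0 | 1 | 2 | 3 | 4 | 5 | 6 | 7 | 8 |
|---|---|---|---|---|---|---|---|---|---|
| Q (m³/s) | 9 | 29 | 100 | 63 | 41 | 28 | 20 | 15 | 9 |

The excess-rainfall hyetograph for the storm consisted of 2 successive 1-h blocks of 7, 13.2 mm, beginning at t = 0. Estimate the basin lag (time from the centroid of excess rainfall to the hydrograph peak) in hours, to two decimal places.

Centroid of excess rainfall: t_c = Σ P_i·t̄_i / ΣP_i = 1.1535 h (block centres at 0.5, 1.5 h).
Hydrograph peak occurs at t = 2 h, so basin lag t_L = 2 − 1.1535 = 0.85 h.

t_L ≈ 0.85 h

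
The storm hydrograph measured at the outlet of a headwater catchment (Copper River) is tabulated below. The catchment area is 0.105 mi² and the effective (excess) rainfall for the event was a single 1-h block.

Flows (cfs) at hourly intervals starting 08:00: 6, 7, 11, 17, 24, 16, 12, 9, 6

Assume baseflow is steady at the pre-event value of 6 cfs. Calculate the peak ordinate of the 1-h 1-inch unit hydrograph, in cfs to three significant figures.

U_p ≈ 22.6 cfs

Direct runoff: 0.0, 1.0, 5.0, 11.0, 18.0, 10.0, 6.0, 3.0, 0.0 cfs; ΣQ_DR = 54.00 cfs, peak = 18.0 cfs.
Runoff depth d = ΣQ_DR·Δt / A = 54.00 × 3600 / (0.105 mi²) = 0.7969 in.
The 1-inch UH is the DRH scaled by (1 in)/d, so U_p = 18.0 × 1/0.7969 = 22.6 cfs.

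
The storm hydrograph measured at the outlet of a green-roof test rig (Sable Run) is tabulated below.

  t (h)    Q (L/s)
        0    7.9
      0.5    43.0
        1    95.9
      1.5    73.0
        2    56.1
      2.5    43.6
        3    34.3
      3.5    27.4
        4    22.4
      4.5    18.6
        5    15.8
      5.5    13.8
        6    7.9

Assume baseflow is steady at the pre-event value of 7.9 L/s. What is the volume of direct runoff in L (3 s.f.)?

Direct-runoff ordinates (Q − Q_b): 0.0, 35.1, 88.0, 65.1, 48.2, 35.7, 26.4, 19.5, 14.5, 10.7, 7.9, 5.9, 0.0 L/s.
ΣQ_DR = 357.0 L/s.
With Δt = 0.5 h = 1800 s, V = ΣQ_DR · Δt = 357.0 × 1800 = 6.43 × 10^5 L.

V ≈ 6.43 × 10^5 L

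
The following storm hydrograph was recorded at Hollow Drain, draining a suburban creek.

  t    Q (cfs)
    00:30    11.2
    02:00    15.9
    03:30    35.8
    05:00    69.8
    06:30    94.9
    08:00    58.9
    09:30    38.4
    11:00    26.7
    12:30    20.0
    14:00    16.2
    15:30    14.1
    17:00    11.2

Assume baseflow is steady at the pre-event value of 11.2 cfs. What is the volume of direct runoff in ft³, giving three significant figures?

Direct-runoff ordinates (Q − Q_b): 0.0, 4.7, 24.6, 58.6, 83.7, 47.7, 27.2, 15.5, 8.8, 5.0, 2.9, 0.0 cfs.
ΣQ_DR = 278.7 cfs.
With Δt = 1.5 h = 5400 s, V = ΣQ_DR · Δt = 278.7 × 5400 = 1.50 × 10^6 ft³.

V ≈ 1.50 × 10^6 ft³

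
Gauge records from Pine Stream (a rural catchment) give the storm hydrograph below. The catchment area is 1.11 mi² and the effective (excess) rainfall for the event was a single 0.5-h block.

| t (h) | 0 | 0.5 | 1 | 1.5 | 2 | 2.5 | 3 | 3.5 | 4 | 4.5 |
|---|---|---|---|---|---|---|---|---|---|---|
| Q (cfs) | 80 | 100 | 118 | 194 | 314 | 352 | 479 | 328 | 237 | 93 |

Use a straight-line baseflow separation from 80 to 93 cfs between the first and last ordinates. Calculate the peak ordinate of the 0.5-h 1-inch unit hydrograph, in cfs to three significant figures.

U_p ≈ 391 cfs

Direct runoff: 0.00, 18.56, 35.11, 109.67, 228.22, 264.78, 390.33, 237.89, 145.44, 0.00 cfs; ΣQ_DR = 1430 cfs, peak = 390.33 cfs.
Runoff depth d = ΣQ_DR·Δt / A = 1430 × 1800 / (1.11 mi²) = 0.9982 in.
The 1-inch UH is the DRH scaled by (1 in)/d, so U_p = 390.33 × 1/0.9982 = 391 cfs.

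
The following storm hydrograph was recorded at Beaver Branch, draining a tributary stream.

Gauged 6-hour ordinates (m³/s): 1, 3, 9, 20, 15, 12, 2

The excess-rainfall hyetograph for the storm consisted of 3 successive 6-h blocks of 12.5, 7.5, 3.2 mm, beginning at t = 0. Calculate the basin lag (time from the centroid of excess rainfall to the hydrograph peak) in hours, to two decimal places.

t_L ≈ 11.41 h

Centroid of excess rainfall: t_c = Σ P_i·t̄_i / ΣP_i = 6.5948 h (block centres at 3, 9, 15 h).
Hydrograph peak occurs at t = 18 h, so basin lag t_L = 18 − 6.5948 = 11.41 h.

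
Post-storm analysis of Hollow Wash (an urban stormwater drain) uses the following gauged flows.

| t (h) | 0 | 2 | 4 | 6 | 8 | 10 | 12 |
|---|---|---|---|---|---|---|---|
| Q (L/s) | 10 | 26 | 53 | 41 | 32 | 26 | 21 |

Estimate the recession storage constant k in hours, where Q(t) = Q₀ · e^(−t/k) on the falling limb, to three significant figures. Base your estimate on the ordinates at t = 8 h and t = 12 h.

On the falling limb, Q drops from 32 to 21 L/s between t = 8 h and t = 12 h (Δt = 4 h).
k = −Δt / ln(Q₂/Q₁) = −4 / ln(21/32) = 9.50 h.

k ≈ 9.50 h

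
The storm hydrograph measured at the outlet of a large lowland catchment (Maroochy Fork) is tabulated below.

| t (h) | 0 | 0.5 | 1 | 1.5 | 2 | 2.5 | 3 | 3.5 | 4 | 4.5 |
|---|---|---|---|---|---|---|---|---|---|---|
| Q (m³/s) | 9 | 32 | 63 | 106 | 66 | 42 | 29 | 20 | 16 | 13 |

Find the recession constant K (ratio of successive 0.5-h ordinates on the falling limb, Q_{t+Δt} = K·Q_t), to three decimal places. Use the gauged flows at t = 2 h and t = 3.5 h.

K ≈ 0.672

Using the recession-limb readings at t = 2 h and t = 3.5 h: Q falls from 66 to 20 m³/s over 3 intervals.
K = (Q₂/Q₁)^(1/3) = (20/66)^(1/3) = 0.672.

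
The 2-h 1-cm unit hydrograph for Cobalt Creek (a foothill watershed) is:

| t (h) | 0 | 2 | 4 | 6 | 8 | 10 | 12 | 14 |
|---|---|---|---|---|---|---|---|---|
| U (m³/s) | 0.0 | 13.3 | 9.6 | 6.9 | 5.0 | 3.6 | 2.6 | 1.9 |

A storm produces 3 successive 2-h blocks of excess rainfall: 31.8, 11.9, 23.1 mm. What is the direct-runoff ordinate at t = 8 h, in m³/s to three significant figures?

Q ≈ 46.3 m³/s

By discrete convolution, Q_j = Σ (P_i / 10 mm) · U_{j−i}.
At t = 8 h (j=4): Q = (31.8/10)·5.0 + (11.9/10)·6.9 + (23.1/10)·9.6 = 46.3 m³/s.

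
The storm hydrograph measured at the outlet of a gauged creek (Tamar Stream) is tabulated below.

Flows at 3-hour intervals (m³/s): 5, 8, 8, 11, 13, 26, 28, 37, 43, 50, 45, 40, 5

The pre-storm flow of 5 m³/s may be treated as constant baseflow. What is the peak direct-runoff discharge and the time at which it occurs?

Q_p = 45.0 m³/s at t = 27 h

Subtracting baseflow gives direct-runoff ordinates: 0.0, 3.0, 3.0, 6.0, 8.0, 21.0, 23.0, 32.0, 38.0, 45.0, 40.0, 35.0, 0.0 m³/s.
The maximum is 45.0 m³/s, occurring at the reading for t = 27 h.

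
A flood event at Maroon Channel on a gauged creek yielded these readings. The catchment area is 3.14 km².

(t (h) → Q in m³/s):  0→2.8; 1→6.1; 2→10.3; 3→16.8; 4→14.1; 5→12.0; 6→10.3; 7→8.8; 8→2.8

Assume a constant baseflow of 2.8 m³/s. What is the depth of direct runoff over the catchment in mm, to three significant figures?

d ≈ 67.4 mm

Direct runoff: 0.0, 3.3, 7.5, 14.0, 11.3, 9.2, 7.5, 6.0, 0.0 m³/s; ΣQ_DR = 58.80 m³/s.
V = ΣQ_DR · Δt = 58.80 × 3600 s = 2.117 × 10^5 m³.
Over A = 3.14 km², depth = V / A = 67.4 mm.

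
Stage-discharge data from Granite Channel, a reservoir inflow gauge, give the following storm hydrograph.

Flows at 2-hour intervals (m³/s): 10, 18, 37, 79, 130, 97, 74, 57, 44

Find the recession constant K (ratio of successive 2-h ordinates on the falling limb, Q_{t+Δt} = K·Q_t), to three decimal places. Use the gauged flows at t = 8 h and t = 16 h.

K ≈ 0.763

Using the recession-limb readings at t = 8 h and t = 16 h: Q falls from 130 to 44 m³/s over 4 intervals.
K = (Q₂/Q₁)^(1/4) = (44/130)^(1/4) = 0.763.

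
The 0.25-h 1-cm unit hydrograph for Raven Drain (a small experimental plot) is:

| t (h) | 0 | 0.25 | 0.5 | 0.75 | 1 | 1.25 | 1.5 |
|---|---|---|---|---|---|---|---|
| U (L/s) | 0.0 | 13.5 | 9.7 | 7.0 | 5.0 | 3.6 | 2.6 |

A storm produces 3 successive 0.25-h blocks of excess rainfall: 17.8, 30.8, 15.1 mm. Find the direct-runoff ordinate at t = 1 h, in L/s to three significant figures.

Q ≈ 45.1 L/s

By discrete convolution, Q_j = Σ (P_i / 10 mm) · U_{j−i}.
At t = 1 h (j=4): Q = (17.8/10)·5.0 + (30.8/10)·7.0 + (15.1/10)·9.7 = 45.1 L/s.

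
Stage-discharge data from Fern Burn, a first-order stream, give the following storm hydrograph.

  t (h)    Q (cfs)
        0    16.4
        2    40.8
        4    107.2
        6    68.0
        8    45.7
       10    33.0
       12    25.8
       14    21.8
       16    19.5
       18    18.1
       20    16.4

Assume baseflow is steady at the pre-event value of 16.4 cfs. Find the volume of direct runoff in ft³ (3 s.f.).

V ≈ 1.67 × 10^6 ft³

Direct-runoff ordinates (Q − Q_b): 0.0, 24.4, 90.8, 51.6, 29.3, 16.6, 9.4, 5.4, 3.1, 1.7, 0.0 cfs.
ΣQ_DR = 232.3 cfs.
With Δt = 2 h = 7200 s, V = ΣQ_DR · Δt = 232.3 × 7200 = 1.67 × 10^6 ft³.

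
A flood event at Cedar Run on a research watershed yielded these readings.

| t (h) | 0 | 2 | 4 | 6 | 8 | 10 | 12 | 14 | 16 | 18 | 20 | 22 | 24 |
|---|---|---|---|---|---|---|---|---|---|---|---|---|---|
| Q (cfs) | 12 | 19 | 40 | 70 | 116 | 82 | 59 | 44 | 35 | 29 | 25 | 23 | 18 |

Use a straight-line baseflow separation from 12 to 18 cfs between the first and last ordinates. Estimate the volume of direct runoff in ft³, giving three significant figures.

Direct-runoff ordinates (Q − Q_b): 0.00, 6.50, 27.00, 56.50, 102.00, 67.50, 44.00, 28.50, 19.00, 12.50, 8.00, 5.50, 0.00 cfs.
ΣQ_DR = 377.0 cfs.
With Δt = 2 h = 7200 s, V = ΣQ_DR · Δt = 377.0 × 7200 = 2.71 × 10^6 ft³.

V ≈ 2.71 × 10^6 ft³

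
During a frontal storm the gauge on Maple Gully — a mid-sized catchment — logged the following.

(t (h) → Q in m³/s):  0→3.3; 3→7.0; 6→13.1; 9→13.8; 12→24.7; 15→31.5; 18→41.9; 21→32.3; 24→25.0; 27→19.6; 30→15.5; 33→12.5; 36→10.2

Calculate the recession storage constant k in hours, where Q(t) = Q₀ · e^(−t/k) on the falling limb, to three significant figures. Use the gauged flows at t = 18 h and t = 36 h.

On the falling limb, Q drops from 41.9 to 10.2 m³/s between t = 18 h and t = 36 h (Δt = 18 h).
k = −Δt / ln(Q₂/Q₁) = −18 / ln(10.2/41.9) = 12.7 h.

k ≈ 12.7 h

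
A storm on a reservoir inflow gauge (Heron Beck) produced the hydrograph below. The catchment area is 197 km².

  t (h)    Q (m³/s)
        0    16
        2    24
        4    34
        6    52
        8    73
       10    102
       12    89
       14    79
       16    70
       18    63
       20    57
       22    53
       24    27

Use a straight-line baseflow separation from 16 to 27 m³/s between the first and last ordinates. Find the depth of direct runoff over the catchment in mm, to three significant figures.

d ≈ 16.8 mm

Direct runoff: 0.00, 7.08, 16.17, 33.25, 53.33, 81.42, 67.50, 56.58, 46.67, 38.75, 31.83, 26.92, 0.00 m³/s; ΣQ_DR = 459.5 m³/s.
V = ΣQ_DR · Δt = 459.5 × 7200 s = 3.308 × 10^6 m³.
Over A = 197 km², depth = V / A = 16.8 mm.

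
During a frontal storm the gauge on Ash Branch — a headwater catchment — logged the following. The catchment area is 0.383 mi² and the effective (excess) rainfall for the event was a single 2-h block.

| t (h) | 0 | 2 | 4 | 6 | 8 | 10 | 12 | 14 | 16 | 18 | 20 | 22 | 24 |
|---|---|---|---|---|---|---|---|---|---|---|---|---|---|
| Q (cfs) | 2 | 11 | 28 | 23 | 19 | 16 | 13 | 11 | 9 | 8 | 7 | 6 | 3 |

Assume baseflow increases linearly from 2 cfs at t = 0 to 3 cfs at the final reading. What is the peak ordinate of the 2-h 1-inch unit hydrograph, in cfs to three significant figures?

U_p ≈ 25.9 cfs

Direct runoff: 0.00, 8.92, 25.83, 20.75, 16.67, 13.58, 10.50, 8.42, 6.33, 5.25, 4.17, 3.08, 0.00 cfs; ΣQ_DR = 123.5 cfs, peak = 25.83 cfs.
Runoff depth d = ΣQ_DR·Δt / A = 123.5 × 7200 / (0.383 mi²) = 0.9993 in.
The 1-inch UH is the DRH scaled by (1 in)/d, so U_p = 25.83 × 1/0.9993 = 25.9 cfs.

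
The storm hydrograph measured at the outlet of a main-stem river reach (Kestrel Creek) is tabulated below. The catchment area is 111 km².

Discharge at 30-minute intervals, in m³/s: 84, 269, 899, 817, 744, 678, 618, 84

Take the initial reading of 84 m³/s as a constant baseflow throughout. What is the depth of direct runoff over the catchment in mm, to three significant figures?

d ≈ 57.1 mm

Direct runoff: 0.0, 185.0, 815.0, 733.0, 660.0, 594.0, 534.0, 0.0 m³/s; ΣQ_DR = 3521 m³/s.
V = ΣQ_DR · Δt = 3521 × 1800 s = 6.338 × 10^6 m³.
Over A = 111 km², depth = V / A = 57.1 mm.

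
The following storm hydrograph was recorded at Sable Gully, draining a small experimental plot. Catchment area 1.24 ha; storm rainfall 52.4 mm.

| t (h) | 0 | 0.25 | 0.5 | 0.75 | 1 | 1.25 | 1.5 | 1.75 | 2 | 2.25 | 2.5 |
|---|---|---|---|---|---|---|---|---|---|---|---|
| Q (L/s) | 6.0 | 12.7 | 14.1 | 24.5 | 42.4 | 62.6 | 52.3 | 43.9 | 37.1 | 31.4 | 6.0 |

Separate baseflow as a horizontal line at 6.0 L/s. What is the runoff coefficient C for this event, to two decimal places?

ΣQ_DR = 267.0 L/s; V = ΣQ_DR·Δt = 2.403 × 10^5 L.
Runoff depth d = V / A = 19.38 mm.
C = d / P = 19.38 / 52.4 = 0.37.

C ≈ 0.37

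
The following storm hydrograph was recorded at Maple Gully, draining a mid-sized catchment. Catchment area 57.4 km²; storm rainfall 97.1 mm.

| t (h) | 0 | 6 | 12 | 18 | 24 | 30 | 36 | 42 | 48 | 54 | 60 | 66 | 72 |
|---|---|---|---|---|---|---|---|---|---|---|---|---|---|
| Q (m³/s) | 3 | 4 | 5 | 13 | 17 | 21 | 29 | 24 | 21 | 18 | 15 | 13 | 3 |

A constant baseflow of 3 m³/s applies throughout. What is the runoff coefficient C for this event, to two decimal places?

C ≈ 0.57

ΣQ_DR = 147.0 m³/s; V = ΣQ_DR·Δt = 3.175 × 10^6 m³.
Runoff depth d = V / A = 55.32 mm.
C = d / P = 55.32 / 97.1 = 0.57.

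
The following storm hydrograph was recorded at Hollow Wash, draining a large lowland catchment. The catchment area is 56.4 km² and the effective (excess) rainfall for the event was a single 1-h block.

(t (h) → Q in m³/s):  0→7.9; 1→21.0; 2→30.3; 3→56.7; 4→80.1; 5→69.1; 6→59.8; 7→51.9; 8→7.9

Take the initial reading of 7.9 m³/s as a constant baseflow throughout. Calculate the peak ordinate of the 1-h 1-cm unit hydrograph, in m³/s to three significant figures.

U_p ≈ 36.1 m³/s

Direct runoff: 0.0, 13.1, 22.4, 48.8, 72.2, 61.2, 51.9, 44.0, 0.0 m³/s; ΣQ_DR = 313.6 m³/s, peak = 72.2 m³/s.
Runoff depth d = ΣQ_DR·Δt / A = 313.6 × 3600 / (56.4 km²) = 20.02 mm.
The 1-cm UH is the DRH scaled by (10 mm)/d, so U_p = 72.2 × 10/20.02 = 36.1 m³/s.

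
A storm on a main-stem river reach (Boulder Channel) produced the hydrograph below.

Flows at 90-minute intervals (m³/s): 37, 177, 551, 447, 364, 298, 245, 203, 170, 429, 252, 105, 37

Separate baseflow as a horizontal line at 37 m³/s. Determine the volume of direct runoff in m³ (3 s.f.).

V ≈ 1.53 × 10^7 m³

Direct-runoff ordinates (Q − Q_b): 0.0, 140.0, 514.0, 410.0, 327.0, 261.0, 208.0, 166.0, 133.0, 392.0, 215.0, 68.0, 0.0 m³/s.
ΣQ_DR = 2834 m³/s.
With Δt = 1.5 h = 5400 s, V = ΣQ_DR · Δt = 2834 × 5400 = 1.53 × 10^7 m³.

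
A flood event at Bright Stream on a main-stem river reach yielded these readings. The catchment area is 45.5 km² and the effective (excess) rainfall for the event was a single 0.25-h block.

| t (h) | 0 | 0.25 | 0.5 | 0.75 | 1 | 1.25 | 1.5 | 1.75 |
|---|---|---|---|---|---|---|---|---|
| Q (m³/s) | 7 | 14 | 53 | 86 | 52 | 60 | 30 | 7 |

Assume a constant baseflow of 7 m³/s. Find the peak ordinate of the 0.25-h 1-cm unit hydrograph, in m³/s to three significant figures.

Direct runoff: 0.0, 7.0, 46.0, 79.0, 45.0, 53.0, 23.0, 0.0 m³/s; ΣQ_DR = 253.0 m³/s, peak = 79.0 m³/s.
Runoff depth d = ΣQ_DR·Δt / A = 253.0 × 900 / (45.5 km²) = 5.004 mm.
The 1-cm UH is the DRH scaled by (10 mm)/d, so U_p = 79.0 × 10/5.004 = 158 m³/s.

U_p ≈ 158 m³/s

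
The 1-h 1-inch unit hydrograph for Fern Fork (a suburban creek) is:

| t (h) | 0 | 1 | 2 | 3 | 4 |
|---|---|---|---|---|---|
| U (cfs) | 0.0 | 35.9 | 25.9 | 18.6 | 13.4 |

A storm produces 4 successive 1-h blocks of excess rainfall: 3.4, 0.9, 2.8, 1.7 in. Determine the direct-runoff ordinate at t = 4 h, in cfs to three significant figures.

Q ≈ 196 cfs

By discrete convolution, Q_j = Σ (P_i / 1 in) · U_{j−i}.
At t = 4 h (j=4): Q = (3.4/1)·13.4 + (0.9/1)·18.6 + (2.8/1)·25.9 + (1.7/1)·35.9 = 196 cfs.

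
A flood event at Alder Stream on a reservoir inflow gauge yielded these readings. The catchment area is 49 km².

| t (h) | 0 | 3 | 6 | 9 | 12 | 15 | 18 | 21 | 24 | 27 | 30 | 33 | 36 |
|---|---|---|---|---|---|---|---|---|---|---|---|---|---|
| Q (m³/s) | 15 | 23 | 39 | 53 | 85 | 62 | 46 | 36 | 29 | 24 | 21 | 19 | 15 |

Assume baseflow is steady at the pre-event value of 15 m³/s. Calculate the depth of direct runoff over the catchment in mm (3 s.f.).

d ≈ 60.0 mm

Direct runoff: 0.0, 8.0, 24.0, 38.0, 70.0, 47.0, 31.0, 21.0, 14.0, 9.0, 6.0, 4.0, 0.0 m³/s; ΣQ_DR = 272.0 m³/s.
V = ΣQ_DR · Δt = 272.0 × 10800 s = 2.938 × 10^6 m³.
Over A = 49 km², depth = V / A = 60.0 mm.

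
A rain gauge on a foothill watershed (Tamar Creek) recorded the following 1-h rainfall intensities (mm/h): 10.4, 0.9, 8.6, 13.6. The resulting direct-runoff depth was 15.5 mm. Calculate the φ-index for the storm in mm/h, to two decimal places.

φ ≈ 5.70 mm/h

Only the 3 blocks with intensity above φ contribute runoff: 10.4, 8.6, 13.6 mm/h.
Σ(I−φ)·Δt = d  ⇒  (10.4+8.6+13.6 − 3φ)·1 = 15.5
φ = (32.60 − 15.5/1) / 3 = 5.70 mm/h.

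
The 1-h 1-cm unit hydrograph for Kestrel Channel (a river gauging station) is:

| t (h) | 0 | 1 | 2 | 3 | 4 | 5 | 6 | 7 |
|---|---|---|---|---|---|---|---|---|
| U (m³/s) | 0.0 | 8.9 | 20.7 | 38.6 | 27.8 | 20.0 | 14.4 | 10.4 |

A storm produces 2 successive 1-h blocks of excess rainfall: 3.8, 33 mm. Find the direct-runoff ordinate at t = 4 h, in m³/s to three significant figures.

Q ≈ 138 m³/s

By discrete convolution, Q_j = Σ (P_i / 10 mm) · U_{j−i}.
At t = 4 h (j=4): Q = (3.8/10)·27.8 + (33/10)·38.6 = 138 m³/s.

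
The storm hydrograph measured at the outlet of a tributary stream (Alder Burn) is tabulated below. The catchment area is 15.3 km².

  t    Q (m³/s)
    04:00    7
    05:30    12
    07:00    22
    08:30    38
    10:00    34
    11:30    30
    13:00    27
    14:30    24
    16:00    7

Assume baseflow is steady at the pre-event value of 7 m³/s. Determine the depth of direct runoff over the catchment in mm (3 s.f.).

d ≈ 48.7 mm

Direct runoff: 0.0, 5.0, 15.0, 31.0, 27.0, 23.0, 20.0, 17.0, 0.0 m³/s; ΣQ_DR = 138.0 m³/s.
V = ΣQ_DR · Δt = 138.0 × 5400 s = 7.452 × 10^5 m³.
Over A = 15.3 km², depth = V / A = 48.7 mm.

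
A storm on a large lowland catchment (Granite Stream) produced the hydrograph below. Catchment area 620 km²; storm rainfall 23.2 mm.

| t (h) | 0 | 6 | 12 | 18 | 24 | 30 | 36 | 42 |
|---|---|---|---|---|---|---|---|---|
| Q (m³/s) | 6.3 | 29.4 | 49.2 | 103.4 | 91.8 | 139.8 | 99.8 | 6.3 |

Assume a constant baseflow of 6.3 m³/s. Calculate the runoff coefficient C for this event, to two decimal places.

C ≈ 0.71

ΣQ_DR = 475.6 m³/s; V = ΣQ_DR·Δt = 1.027 × 10^7 m³.
Runoff depth d = V / A = 16.57 mm.
C = d / P = 16.57 / 23.2 = 0.71.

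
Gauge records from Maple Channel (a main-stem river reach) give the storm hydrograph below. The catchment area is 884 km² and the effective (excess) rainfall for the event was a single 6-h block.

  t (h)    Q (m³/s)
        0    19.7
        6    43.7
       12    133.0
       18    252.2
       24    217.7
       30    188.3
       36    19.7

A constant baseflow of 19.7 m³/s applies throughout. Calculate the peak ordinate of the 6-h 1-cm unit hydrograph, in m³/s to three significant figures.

U_p ≈ 129 m³/s

Direct runoff: 0.0, 24.0, 113.3, 232.5, 198.0, 168.6, 0.0 m³/s; ΣQ_DR = 736.4 m³/s, peak = 232.5 m³/s.
Runoff depth d = ΣQ_DR·Δt / A = 736.4 × 21600 / (884 km²) = 17.99 mm.
The 1-cm UH is the DRH scaled by (10 mm)/d, so U_p = 232.5 × 10/17.99 = 129 m³/s.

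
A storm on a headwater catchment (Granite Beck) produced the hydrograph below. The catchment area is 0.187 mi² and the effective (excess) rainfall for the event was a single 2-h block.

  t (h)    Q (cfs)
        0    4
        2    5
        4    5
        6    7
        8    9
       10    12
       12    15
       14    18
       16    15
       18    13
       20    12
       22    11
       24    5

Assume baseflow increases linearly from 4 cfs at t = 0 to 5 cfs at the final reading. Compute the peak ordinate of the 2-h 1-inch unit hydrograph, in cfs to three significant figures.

U_p ≈ 11.2 cfs

Direct runoff: 0.00, 0.92, 0.83, 2.75, 4.67, 7.58, 10.50, 13.42, 10.33, 8.25, 7.17, 6.08, 0.00 cfs; ΣQ_DR = 72.50 cfs, peak = 13.42 cfs.
Runoff depth d = ΣQ_DR·Δt / A = 72.50 × 7200 / (0.187 mi²) = 1.202 in.
The 1-inch UH is the DRH scaled by (1 in)/d, so U_p = 13.42 × 1/1.202 = 11.2 cfs.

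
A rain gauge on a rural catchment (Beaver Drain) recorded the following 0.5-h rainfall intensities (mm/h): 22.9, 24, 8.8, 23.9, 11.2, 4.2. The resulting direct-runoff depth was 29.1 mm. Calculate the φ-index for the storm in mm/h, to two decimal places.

φ ≈ 6.52 mm/h

Only the 5 blocks with intensity above φ contribute runoff: 22.9, 24, 8.8, 23.9, 11.2 mm/h.
Σ(I−φ)·Δt = d  ⇒  (22.9+24+8.8+23.9+11.2 − 5φ)·0.5 = 29.1
φ = (90.80 − 29.1/0.5) / 5 = 6.52 mm/h.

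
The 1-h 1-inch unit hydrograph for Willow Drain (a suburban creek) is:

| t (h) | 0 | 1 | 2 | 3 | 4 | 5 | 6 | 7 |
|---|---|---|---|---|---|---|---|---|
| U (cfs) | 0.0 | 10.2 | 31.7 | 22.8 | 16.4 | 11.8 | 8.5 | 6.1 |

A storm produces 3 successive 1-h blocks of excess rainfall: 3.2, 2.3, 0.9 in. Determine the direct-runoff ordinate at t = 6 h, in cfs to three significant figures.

Q ≈ 69.1 cfs

By discrete convolution, Q_j = Σ (P_i / 1 in) · U_{j−i}.
At t = 6 h (j=6): Q = (3.2/1)·8.5 + (2.3/1)·11.8 + (0.9/1)·16.4 = 69.1 cfs.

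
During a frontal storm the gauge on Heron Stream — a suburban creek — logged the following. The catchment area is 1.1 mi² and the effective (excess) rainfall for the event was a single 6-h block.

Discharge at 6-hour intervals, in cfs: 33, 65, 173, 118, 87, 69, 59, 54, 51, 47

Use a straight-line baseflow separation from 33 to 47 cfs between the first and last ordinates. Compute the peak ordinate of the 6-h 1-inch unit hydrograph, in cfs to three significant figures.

Direct runoff: 0.00, 30.44, 136.89, 80.33, 47.78, 28.22, 16.67, 10.11, 5.56, 0.00 cfs; ΣQ_DR = 356.0 cfs, peak = 136.89 cfs.
Runoff depth d = ΣQ_DR·Δt / A = 356.0 × 21600 / (1.1 mi²) = 3.009 in.
The 1-inch UH is the DRH scaled by (1 in)/d, so U_p = 136.89 × 1/3.009 = 45.5 cfs.

U_p ≈ 45.5 cfs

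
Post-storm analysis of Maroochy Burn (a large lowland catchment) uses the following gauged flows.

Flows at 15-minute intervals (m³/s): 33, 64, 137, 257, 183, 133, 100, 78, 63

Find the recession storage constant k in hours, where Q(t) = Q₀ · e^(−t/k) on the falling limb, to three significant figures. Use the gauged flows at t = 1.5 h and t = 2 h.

k ≈ 1.08 h

On the falling limb, Q drops from 100 to 63 m³/s between t = 1.5 h and t = 2 h (Δt = 0.5 h).
k = −Δt / ln(Q₂/Q₁) = −0.5 / ln(63/100) = 1.08 h.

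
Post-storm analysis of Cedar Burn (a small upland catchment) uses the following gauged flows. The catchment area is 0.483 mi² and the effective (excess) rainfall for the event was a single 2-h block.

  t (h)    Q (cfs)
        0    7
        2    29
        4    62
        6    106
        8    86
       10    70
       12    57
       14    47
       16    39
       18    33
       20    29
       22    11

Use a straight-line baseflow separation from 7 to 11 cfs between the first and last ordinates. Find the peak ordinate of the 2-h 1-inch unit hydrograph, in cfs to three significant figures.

Direct runoff: 0.00, 21.64, 54.27, 97.91, 77.55, 61.18, 47.82, 37.45, 29.09, 22.73, 18.36, 0.00 cfs; ΣQ_DR = 468.0 cfs, peak = 97.91 cfs.
Runoff depth d = ΣQ_DR·Δt / A = 468.0 × 7200 / (0.483 mi²) = 3.003 in.
The 1-inch UH is the DRH scaled by (1 in)/d, so U_p = 97.91 × 1/3.003 = 32.6 cfs.

U_p ≈ 32.6 cfs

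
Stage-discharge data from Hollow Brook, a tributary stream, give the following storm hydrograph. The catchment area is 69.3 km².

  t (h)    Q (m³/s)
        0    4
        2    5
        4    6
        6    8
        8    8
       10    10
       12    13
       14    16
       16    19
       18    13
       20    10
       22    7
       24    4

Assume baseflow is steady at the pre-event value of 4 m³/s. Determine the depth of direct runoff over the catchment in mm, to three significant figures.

Direct runoff: 0.0, 1.0, 2.0, 4.0, 4.0, 6.0, 9.0, 12.0, 15.0, 9.0, 6.0, 3.0, 0.0 m³/s; ΣQ_DR = 71.00 m³/s.
V = ΣQ_DR · Δt = 71.00 × 7200 s = 5.112 × 10^5 m³.
Over A = 69.3 km², depth = V / A = 7.38 mm.

d ≈ 7.38 mm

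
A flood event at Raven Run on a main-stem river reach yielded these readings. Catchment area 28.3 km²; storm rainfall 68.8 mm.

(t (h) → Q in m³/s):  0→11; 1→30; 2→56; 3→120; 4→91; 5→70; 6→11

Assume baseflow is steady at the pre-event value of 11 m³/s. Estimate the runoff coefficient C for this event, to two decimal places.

ΣQ_DR = 312.0 m³/s; V = ΣQ_DR·Δt = 1.123 × 10^6 m³.
Runoff depth d = V / A = 39.69 mm.
C = d / P = 39.69 / 68.8 = 0.58.

C ≈ 0.58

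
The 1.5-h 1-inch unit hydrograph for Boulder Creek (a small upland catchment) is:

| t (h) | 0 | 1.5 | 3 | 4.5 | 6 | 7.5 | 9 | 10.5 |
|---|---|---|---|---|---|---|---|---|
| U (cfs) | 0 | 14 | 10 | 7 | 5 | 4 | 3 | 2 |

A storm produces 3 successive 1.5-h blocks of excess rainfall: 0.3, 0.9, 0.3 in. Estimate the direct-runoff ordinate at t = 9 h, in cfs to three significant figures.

Q ≈ 6.00 cfs

By discrete convolution, Q_j = Σ (P_i / 1 in) · U_{j−i}.
At t = 9 h (j=6): Q = (0.3/1)·3 + (0.9/1)·4 + (0.3/1)·5 = 6.00 cfs.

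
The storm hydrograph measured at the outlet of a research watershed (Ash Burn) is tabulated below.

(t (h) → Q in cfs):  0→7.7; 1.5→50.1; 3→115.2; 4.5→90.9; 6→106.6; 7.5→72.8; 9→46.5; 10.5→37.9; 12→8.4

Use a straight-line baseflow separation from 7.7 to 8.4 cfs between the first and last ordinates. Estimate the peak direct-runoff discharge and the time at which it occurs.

Subtracting baseflow gives direct-runoff ordinates: 0.00, 42.31, 107.33, 82.94, 98.55, 64.66, 38.27, 29.59, 0.00 cfs.
The maximum is 107.33 cfs, occurring at the reading for t = 3 h.

Q_p = 107.33 cfs at t = 3 h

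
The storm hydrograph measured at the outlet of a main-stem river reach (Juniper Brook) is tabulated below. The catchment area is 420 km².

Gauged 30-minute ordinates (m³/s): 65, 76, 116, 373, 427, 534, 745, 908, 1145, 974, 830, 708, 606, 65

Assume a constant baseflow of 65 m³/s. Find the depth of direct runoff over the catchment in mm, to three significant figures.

d ≈ 28.6 mm

Direct runoff: 0.0, 11.0, 51.0, 308.0, 362.0, 469.0, 680.0, 843.0, 1080.0, 909.0, 765.0, 643.0, 541.0, 0.0 m³/s; ΣQ_DR = 6662 m³/s.
V = ΣQ_DR · Δt = 6662 × 1800 s = 1.199 × 10^7 m³.
Over A = 420 km², depth = V / A = 28.6 mm.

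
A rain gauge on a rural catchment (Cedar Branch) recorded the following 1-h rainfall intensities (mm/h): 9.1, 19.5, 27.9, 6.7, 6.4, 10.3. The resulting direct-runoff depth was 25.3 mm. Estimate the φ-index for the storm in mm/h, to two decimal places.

φ ≈ 11.05 mm/h

Only the 2 blocks with intensity above φ contribute runoff: 19.5, 27.9 mm/h.
Σ(I−φ)·Δt = d  ⇒  (19.5+27.9 − 2φ)·1 = 25.3
φ = (47.40 − 25.3/1) / 2 = 11.05 mm/h.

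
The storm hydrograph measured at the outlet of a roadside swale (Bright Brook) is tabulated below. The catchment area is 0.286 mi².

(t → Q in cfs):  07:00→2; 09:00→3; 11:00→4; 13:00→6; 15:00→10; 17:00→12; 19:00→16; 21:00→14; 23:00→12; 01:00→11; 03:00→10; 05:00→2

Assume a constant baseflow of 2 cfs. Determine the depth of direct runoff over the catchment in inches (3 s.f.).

Direct runoff: 0.0, 1.0, 2.0, 4.0, 8.0, 10.0, 14.0, 12.0, 10.0, 9.0, 8.0, 0.0 cfs; ΣQ_DR = 78.00 cfs.
V = ΣQ_DR · Δt = 78.00 × 7200 s = 5.616 × 10^5 ft³.
Over A = 0.286 mi², depth = V / A = 0.845 in.

d ≈ 0.845 in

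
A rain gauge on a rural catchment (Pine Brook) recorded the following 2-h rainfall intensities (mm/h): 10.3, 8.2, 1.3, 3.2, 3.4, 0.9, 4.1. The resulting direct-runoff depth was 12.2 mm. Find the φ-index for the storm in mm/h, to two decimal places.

φ ≈ 6.20 mm/h

Only the 2 blocks with intensity above φ contribute runoff: 10.3, 8.2 mm/h.
Σ(I−φ)·Δt = d  ⇒  (10.3+8.2 − 2φ)·2 = 12.2
φ = (18.50 − 12.2/2) / 2 = 6.20 mm/h.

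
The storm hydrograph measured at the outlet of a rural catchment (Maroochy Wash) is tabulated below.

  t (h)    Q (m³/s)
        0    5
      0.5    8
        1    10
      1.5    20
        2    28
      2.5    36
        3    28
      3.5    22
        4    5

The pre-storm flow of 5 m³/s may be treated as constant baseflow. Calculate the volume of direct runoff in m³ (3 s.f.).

Direct-runoff ordinates (Q − Q_b): 0.0, 3.0, 5.0, 15.0, 23.0, 31.0, 23.0, 17.0, 0.0 m³/s.
ΣQ_DR = 117.0 m³/s.
With Δt = 0.5 h = 1800 s, V = ΣQ_DR · Δt = 117.0 × 1800 = 2.11 × 10^5 m³.

V ≈ 2.11 × 10^5 m³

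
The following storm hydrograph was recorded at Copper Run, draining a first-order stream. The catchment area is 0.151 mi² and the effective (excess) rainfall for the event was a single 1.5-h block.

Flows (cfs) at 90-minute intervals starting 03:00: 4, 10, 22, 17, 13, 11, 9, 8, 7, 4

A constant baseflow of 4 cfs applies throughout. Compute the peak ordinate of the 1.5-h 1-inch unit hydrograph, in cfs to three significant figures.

U_p ≈ 18.0 cfs

Direct runoff: 0.0, 6.0, 18.0, 13.0, 9.0, 7.0, 5.0, 4.0, 3.0, 0.0 cfs; ΣQ_DR = 65.00 cfs, peak = 18.0 cfs.
Runoff depth d = ΣQ_DR·Δt / A = 65.00 × 5400 / (0.151 mi²) = 1.001 in.
The 1-inch UH is the DRH scaled by (1 in)/d, so U_p = 18.0 × 1/1.001 = 18.0 cfs.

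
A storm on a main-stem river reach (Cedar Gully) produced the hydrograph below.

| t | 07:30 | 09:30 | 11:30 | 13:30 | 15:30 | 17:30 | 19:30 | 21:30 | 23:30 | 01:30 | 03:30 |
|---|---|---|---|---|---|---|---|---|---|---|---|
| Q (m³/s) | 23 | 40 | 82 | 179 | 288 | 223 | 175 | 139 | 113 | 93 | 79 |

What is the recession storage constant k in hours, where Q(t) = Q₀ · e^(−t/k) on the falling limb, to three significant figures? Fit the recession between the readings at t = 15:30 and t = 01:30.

On the falling limb, Q drops from 288 to 93 m³/s between t = 15:30 and t = 01:30 (Δt = 10 h).
k = −Δt / ln(Q₂/Q₁) = −10 / ln(93/288) = 8.85 h.

k ≈ 8.85 h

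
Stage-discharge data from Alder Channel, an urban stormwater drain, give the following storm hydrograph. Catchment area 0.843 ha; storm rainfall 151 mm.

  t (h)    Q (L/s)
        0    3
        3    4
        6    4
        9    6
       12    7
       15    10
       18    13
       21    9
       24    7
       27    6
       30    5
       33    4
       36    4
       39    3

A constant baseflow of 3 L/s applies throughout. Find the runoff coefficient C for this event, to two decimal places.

C ≈ 0.36

ΣQ_DR = 43.00 L/s; V = ΣQ_DR·Δt = 4.644 × 10^5 L.
Runoff depth d = V / A = 55.09 mm.
C = d / P = 55.09 / 151 = 0.36.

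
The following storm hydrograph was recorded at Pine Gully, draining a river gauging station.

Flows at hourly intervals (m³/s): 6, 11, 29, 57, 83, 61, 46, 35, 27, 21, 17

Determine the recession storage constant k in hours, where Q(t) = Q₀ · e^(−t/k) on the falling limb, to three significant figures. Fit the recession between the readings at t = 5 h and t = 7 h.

k ≈ 3.60 h

On the falling limb, Q drops from 61 to 35 m³/s between t = 5 h and t = 7 h (Δt = 2 h).
k = −Δt / ln(Q₂/Q₁) = −2 / ln(35/61) = 3.60 h.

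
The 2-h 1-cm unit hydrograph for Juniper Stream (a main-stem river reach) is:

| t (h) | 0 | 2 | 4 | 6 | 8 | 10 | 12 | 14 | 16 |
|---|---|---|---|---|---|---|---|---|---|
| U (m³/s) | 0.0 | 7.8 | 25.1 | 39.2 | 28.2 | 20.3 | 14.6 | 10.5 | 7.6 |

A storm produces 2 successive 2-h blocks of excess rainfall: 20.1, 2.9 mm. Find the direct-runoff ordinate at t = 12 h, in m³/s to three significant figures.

Q ≈ 35.2 m³/s

By discrete convolution, Q_j = Σ (P_i / 10 mm) · U_{j−i}.
At t = 12 h (j=6): Q = (20.1/10)·14.6 + (2.9/10)·20.3 = 35.2 m³/s.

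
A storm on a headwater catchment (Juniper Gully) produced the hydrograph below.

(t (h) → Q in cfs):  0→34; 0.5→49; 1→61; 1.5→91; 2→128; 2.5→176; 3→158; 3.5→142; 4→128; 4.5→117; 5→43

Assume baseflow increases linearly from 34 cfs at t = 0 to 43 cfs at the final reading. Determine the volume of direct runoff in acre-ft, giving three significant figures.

Direct-runoff ordinates (Q − Q_b): 0.00, 14.10, 25.20, 54.30, 90.40, 137.50, 118.60, 101.70, 86.80, 74.90, 0.00 cfs.
ΣQ_DR = 703.5 cfs.
With Δt = 0.5 h = 1800 s, V = ΣQ_DR · Δt = 703.5 × 1800 = 1.27 × 10^6 ft³ = 29.1 acre-ft.

V ≈ 29.1 acre-ft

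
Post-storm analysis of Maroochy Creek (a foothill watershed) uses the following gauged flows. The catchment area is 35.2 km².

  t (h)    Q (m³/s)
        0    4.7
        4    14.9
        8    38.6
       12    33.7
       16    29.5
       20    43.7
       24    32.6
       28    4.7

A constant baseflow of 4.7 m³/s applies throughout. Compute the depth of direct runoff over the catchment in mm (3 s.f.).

Direct runoff: 0.0, 10.2, 33.9, 29.0, 24.8, 39.0, 27.9, 0.0 m³/s; ΣQ_DR = 164.8 m³/s.
V = ΣQ_DR · Δt = 164.8 × 14400 s = 2.373 × 10^6 m³.
Over A = 35.2 km², depth = V / A = 67.4 mm.

d ≈ 67.4 mm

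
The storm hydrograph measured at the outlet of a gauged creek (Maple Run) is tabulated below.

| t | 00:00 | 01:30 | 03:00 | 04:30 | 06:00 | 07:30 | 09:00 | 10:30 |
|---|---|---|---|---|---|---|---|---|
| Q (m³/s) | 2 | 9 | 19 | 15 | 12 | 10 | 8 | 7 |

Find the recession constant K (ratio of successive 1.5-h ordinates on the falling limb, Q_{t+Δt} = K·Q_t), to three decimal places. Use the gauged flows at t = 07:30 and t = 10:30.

Using the recession-limb readings at t = 07:30 and t = 10:30: Q falls from 10 to 7 m³/s over 2 intervals.
K = (Q₂/Q₁)^(1/2) = (7/10)^(1/2) = 0.837.

K ≈ 0.837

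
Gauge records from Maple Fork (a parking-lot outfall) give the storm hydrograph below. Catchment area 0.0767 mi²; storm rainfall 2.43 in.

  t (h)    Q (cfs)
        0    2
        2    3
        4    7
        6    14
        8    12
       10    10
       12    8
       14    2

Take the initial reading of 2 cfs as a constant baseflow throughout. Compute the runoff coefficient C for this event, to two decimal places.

C ≈ 0.70

ΣQ_DR = 42.00 cfs; V = ΣQ_DR·Δt = 3.024 × 10^5 ft³.
Runoff depth d = V / A = 1.697 in.
C = d / P = 1.697 / 2.43 = 0.70.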